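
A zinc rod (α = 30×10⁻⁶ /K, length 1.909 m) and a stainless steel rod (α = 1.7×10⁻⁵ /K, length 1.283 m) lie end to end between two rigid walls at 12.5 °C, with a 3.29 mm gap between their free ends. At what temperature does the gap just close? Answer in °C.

T = 54.1 °C

α₁L₁ = 5.727×10⁻⁵ m/K, α₂L₂ = 2.1811×10⁻⁵ m/K → total 7.9081×10⁻⁵ m/K
ΔT = g/(α₁L₁+α₂L₂) = 3.29×10⁻³ / 7.9081×10⁻⁵ = 41.603 K
T = 12.5 + 41.603 = 54.103 °C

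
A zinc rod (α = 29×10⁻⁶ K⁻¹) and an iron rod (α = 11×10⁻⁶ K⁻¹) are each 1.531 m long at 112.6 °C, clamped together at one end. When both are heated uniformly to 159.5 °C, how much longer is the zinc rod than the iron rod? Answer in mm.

1.29 mm

ΔT = 46.9 K
zinc: ΔL = 29×10⁻⁶ × 1.531 m × 46.9 = 2.0823×10⁻³ m = 2.0823 mm
iron: ΔL = 11×10⁻⁶ × 1.531 m × 46.9 = 7.8984×10⁻⁴ m = 0.78984 mm
difference = 2.0823 − 0.78984 = 1.29246 mm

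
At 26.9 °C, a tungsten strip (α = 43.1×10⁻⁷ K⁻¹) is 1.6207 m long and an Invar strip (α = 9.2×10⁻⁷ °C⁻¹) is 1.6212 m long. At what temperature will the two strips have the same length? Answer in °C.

T = 117.9 °C

L₁(1 + α₁ΔT) = L₂(1 + α₂ΔT) ⇒ ΔT = (L₂ − L₁)/(α₁L₁ − α₂L₂)
L₂ − L₁ = 1.6212 − 1.6207 = 5.00×10⁻⁴ m
α₁L₁ − α₂L₂ = 43.1×10⁻⁷×1.6207 − 9.2×10⁻⁷×1.6212 = 5.493713×10⁻⁶ m/K
ΔT = 5.00×10⁻⁴ / 5.493713×10⁻⁶ = 91.013 K
T = 26.9 + 91.013 = 117.913 °C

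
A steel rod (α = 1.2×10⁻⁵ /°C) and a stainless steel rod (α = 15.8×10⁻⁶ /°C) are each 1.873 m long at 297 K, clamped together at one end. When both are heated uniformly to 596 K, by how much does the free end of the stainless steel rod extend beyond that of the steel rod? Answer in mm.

2.13 mm

ΔT = 299 K
steel: ΔL = 1.2×10⁻⁵ × 1.873 m × 299 = 6.7203×10⁻³ m = 6.7203 mm
stainless steel: ΔL = 15.8×10⁻⁶ × 1.873 m × 299 = 8.8484×10⁻³ m = 8.8484 mm
difference = 8.8484 − 6.7203 = 2.1281 mm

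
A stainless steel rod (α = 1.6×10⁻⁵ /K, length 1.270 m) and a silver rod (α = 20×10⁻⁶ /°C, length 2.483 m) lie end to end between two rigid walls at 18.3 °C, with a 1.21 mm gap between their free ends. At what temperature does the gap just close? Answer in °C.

T = 35.6 °C

α₁L₁ = 2.032×10⁻⁵ m/K, α₂L₂ = 4.966×10⁻⁵ m/K → total 6.998×10⁻⁵ m/K
ΔT = g/(α₁L₁+α₂L₂) = 1.21×10⁻³ / 6.998×10⁻⁵ = 17.291 K
T = 18.3 + 17.291 = 35.591 °C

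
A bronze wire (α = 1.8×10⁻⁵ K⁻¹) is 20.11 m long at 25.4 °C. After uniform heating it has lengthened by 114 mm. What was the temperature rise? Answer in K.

ΔT = 315 K

ΔL = αL₀ΔT ⇒ ΔT = ΔL / (αL₀)
ΔT = 114×10⁻³ m / (1.8×10⁻⁵ × 20.11 m) = 314.93 K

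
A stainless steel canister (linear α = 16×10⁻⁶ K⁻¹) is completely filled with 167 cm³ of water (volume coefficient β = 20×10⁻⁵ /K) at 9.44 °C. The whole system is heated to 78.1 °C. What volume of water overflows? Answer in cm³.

1.74 cm³

The canister also expands: β_container ≈ 3α = 4.8×10⁻⁵ /K
Net overflow = V₀(β_liq − 3α_cont)ΔT
β − 3α = 2.00×10⁻⁴ − 4.8×10⁻⁵ = 1.52×10⁻⁴ /K; ΔT = 68.66 K
ΔV = 167 × 1.52×10⁻⁴ × 68.66 = 1.74 cm³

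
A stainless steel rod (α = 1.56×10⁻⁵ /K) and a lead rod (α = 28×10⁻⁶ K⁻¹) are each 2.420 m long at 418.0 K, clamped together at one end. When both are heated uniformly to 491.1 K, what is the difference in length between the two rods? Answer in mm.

ΔT = 73.1 K
stainless steel: ΔL = 1.56×10⁻⁵ × 2.420 m × 73.1 = 2.7597×10⁻³ m = 2.7597 mm
lead: ΔL = 28×10⁻⁶ × 2.420 m × 73.1 = 4.9533×10⁻³ m = 4.9533 mm
difference = 4.9533 − 2.7597 = 2.1936 mm

2.19 mm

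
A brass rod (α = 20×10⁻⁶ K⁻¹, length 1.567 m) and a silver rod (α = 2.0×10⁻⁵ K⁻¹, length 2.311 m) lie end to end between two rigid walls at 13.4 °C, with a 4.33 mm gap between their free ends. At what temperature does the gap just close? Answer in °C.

T = 69.2 °C

α₁L₁ = 3.134×10⁻⁵ m/K, α₂L₂ = 4.622×10⁻⁵ m/K → total 7.756×10⁻⁵ m/K
ΔT = g/(α₁L₁+α₂L₂) = 4.33×10⁻³ / 7.756×10⁻⁵ = 55.828 K
T = 13.4 + 55.828 = 69.228 °C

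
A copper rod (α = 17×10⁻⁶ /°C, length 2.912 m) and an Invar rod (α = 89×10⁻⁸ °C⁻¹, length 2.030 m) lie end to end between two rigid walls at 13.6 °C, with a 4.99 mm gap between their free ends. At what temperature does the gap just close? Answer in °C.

T = 111 °C

Gap closes when ΔL₁ + ΔL₂ = 4.99 mm = 4.99×10⁻³ m
(α₁L₁ + α₂L₂)ΔT = g
α₁L₁ + α₂L₂ = 17×10⁻⁶×2.912 + 89×10⁻⁸×2.030 = 5.13107×10⁻⁵ m/K
ΔT = 4.99×10⁻³ / 5.13107×10⁻⁵ = 97.25 K
T = 13.6 + 97.25 = 110.85 °C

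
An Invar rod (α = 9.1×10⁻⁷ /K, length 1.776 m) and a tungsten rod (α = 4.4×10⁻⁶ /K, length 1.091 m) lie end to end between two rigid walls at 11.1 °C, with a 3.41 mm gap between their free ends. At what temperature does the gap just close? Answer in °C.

T = 543 °C

α₁L₁ = 1.61616×10⁻⁶ m/K, α₂L₂ = 4.8004×10⁻⁶ m/K → total 6.41656×10⁻⁶ m/K
ΔT = g/(α₁L₁+α₂L₂) = 3.41×10⁻³ / 6.41656×10⁻⁶ = 531.44 K
T = 11.1 + 531.44 = 542.54 °C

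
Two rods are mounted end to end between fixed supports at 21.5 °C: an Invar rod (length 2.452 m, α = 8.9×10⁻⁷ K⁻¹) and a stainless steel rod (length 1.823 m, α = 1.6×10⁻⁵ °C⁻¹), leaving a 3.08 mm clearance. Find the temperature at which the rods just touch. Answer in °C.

T = 120 °C

α₁L₁ = 2.18228×10⁻⁶ m/K, α₂L₂ = 2.9168×10⁻⁵ m/K → total 3.135028×10⁻⁵ m/K
ΔT = g/(α₁L₁+α₂L₂) = 3.08×10⁻³ / 3.135028×10⁻⁵ = 98.24 K
T = 21.5 + 98.24 = 119.74 °C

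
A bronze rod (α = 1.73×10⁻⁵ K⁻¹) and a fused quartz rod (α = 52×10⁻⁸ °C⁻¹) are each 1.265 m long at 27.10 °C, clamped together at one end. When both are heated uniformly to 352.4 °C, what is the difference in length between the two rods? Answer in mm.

ΔT = 325.30 K
bronze: ΔL = 1.73×10⁻⁵ × 1.265 m × 325.30 = 7.1190×10⁻³ m = 7.1190 mm
fused quartz: ΔL = 52×10⁻⁸ × 1.265 m × 325.30 = 2.1398×10⁻⁴ m = 0.21398 mm
difference = 7.1190 − 0.21398 = 6.90502 mm

6.91 mm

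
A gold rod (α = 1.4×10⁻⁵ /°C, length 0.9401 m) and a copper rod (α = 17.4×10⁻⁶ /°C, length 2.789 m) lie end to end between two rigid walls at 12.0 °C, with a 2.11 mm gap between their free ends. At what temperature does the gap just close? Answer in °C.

T = 46.2 °C

Gap closes when ΔL₁ + ΔL₂ = 2.11 mm = 2.11×10⁻³ m
(α₁L₁ + α₂L₂)ΔT = g
α₁L₁ + α₂L₂ = 1.4×10⁻⁵×0.9401 + 17.4×10⁻⁶×2.789 = 6.169×10⁻⁵ m/K
ΔT = 2.11×10⁻³ / 6.169×10⁻⁵ = 34.203 K
T = 12.0 + 34.203 = 46.203 °C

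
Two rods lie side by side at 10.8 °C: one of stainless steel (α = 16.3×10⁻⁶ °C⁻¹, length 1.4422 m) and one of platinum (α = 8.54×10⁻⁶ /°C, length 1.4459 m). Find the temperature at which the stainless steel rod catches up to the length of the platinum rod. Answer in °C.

T = 342.3 °C

L₁(1 + α₁ΔT) = L₂(1 + α₂ΔT) ⇒ ΔT = (L₂ − L₁)/(α₁L₁ − α₂L₂)
L₂ − L₁ = 1.4459 − 1.4422 = 3.70×10⁻³ m
α₁L₁ − α₂L₂ = 16.3×10⁻⁶×1.4422 − 8.54×10⁻⁶×1.4459 = 1.1159874×10⁻⁵ m/K
ΔT = 3.70×10⁻³ / 1.1159874×10⁻⁵ = 331.545 K
T = 10.8 + 331.545 = 342.345 °C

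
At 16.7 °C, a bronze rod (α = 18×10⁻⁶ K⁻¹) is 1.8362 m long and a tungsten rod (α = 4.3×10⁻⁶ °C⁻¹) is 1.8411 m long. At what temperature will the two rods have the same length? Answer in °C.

T = 211.6 °C

Equal length when α₁L₁ΔT − α₂L₂ΔT = L₂ − L₁ = 4.90×10⁻³ m
α₁L₁ = 3.30516×10⁻⁵, α₂L₂ = 7.91673×10⁻⁶ → Δ(αL) = 2.513487×10⁻⁵ m/K
ΔT = 4.90×10⁻³ / 2.513487×10⁻⁵ = 194.948 K, so T = 16.7 + 194.948 = 211.648 °C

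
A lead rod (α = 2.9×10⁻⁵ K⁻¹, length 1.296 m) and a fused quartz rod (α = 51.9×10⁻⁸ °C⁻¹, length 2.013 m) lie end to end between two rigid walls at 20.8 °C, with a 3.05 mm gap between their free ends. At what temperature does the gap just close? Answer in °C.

T = 99.8 °C

Gap closes when ΔL₁ + ΔL₂ = 3.05 mm = 3.05×10⁻³ m
(α₁L₁ + α₂L₂)ΔT = g
α₁L₁ + α₂L₂ = 2.9×10⁻⁵×1.296 + 51.9×10⁻⁸×2.013 = 3.8628747×10⁻⁵ m/K
ΔT = 3.05×10⁻³ / 3.8628747×10⁻⁵ = 78.957 K
T = 20.8 + 78.957 = 99.757 °C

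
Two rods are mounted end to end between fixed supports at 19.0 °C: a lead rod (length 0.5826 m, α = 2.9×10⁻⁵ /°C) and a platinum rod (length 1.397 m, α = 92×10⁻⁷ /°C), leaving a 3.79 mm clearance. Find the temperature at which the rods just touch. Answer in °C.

T = 146 °C

Gap closes when ΔL₁ + ΔL₂ = 3.79 mm = 3.79×10⁻³ m
(α₁L₁ + α₂L₂)ΔT = g
α₁L₁ + α₂L₂ = 2.9×10⁻⁵×0.5826 + 92×10⁻⁷×1.397 = 2.97478×10⁻⁵ m/K
ΔT = 3.79×10⁻³ / 2.97478×10⁻⁵ = 127.40 K
T = 19.0 + 127.40 = 146.40 °C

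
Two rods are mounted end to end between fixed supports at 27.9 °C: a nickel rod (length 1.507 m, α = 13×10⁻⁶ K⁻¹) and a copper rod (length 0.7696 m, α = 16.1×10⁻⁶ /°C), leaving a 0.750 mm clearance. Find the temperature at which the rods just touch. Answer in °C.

Gap closes when ΔL₁ + ΔL₂ = 0.750 mm = 7.50×10⁻⁴ m
(α₁L₁ + α₂L₂)ΔT = g
α₁L₁ + α₂L₂ = 13×10⁻⁶×1.507 + 16.1×10⁻⁶×0.7696 = 3.198156×10⁻⁵ m/K
ΔT = 7.50×10⁻⁴ / 3.198156×10⁻⁵ = 23.451 K
T = 27.9 + 23.451 = 51.351 °C

T = 51.4 °C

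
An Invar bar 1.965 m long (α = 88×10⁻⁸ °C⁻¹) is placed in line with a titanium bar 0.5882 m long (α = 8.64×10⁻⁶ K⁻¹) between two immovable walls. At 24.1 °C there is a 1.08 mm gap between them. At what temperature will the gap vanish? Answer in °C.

Gap closes when ΔL₁ + ΔL₂ = 1.08 mm = 1.08×10⁻³ m
(α₁L₁ + α₂L₂)ΔT = g
α₁L₁ + α₂L₂ = 88×10⁻⁸×1.965 + 8.64×10⁻⁶×0.5882 = 6.811248×10⁻⁶ m/K
ΔT = 1.08×10⁻³ / 6.811248×10⁻⁶ = 158.56 K
T = 24.1 + 158.56 = 182.66 °C

T = 183 °C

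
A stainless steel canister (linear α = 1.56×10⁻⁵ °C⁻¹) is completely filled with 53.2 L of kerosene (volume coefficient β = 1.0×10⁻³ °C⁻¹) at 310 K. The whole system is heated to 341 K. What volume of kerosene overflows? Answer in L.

The canister also expands: β_container ≈ 3α = 4.68×10⁻⁵ /K
Net overflow = V₀(β_liq − 3α_cont)ΔT
β − 3α = 1.00×10⁻³ − 4.68×10⁻⁵ = 9.532×10⁻⁴ /K; ΔT = 31 K
ΔV = 53.2 × 9.532×10⁻⁴ × 31 = 1.57 L

1.57 L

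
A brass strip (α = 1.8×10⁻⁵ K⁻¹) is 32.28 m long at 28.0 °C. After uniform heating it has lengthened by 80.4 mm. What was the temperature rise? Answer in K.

ΔT = 138 K

ΔL = αL₀ΔT ⇒ ΔT = ΔL / (αL₀)
ΔT = 80.4×10⁻³ m / (1.8×10⁻⁵ × 32.28 m) = 138.37 K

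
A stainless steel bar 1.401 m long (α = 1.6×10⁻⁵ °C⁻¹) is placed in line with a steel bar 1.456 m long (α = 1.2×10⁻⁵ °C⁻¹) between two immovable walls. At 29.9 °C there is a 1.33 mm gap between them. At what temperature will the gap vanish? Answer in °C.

Gap closes when ΔL₁ + ΔL₂ = 1.33 mm = 1.33×10⁻³ m
(α₁L₁ + α₂L₂)ΔT = g
α₁L₁ + α₂L₂ = 1.6×10⁻⁵×1.401 + 1.2×10⁻⁵×1.456 = 3.9888×10⁻⁵ m/K
ΔT = 1.33×10⁻³ / 3.9888×10⁻⁵ = 33.343 K
T = 29.9 + 33.343 = 63.243 °C

T = 63.2 °C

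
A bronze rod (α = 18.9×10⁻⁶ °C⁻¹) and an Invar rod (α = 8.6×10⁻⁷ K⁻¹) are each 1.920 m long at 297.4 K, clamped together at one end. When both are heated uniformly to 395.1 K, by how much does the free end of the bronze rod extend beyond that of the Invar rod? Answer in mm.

ΔT = 97.7 K
bronze: ΔL = 18.9×10⁻⁶ × 1.920 m × 97.7 = 3.5453×10⁻³ m = 3.5453 mm
Invar: ΔL = 8.6×10⁻⁷ × 1.920 m × 97.7 = 1.6132×10⁻⁴ m = 0.16132 mm
difference = 3.5453 − 0.16132 = 3.38398 mm

3.38 mm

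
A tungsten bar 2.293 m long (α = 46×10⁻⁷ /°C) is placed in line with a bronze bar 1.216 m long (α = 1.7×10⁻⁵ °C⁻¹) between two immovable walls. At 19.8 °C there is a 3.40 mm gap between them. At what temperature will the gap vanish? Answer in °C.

Gap closes when ΔL₁ + ΔL₂ = 3.40 mm = 3.40×10⁻³ m
(α₁L₁ + α₂L₂)ΔT = g
α₁L₁ + α₂L₂ = 46×10⁻⁷×2.293 + 1.7×10⁻⁵×1.216 = 3.12198×10⁻⁵ m/K
ΔT = 3.40×10⁻³ / 3.12198×10⁻⁵ = 108.91 K
T = 19.8 + 108.91 = 128.71 °C

T = 129 °C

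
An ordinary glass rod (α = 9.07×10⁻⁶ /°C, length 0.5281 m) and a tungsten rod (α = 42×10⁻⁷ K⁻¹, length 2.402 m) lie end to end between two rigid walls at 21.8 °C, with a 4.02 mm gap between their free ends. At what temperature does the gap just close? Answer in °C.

Gap closes when ΔL₁ + ΔL₂ = 4.02 mm = 4.02×10⁻³ m
(α₁L₁ + α₂L₂)ΔT = g
α₁L₁ + α₂L₂ = 9.07×10⁻⁶×0.5281 + 42×10⁻⁷×2.402 = 1.4878267×10⁻⁵ m/K
ΔT = 4.02×10⁻³ / 1.4878267×10⁻⁵ = 270.19 K
T = 21.8 + 270.19 = 291.99 °C

T = 292 °C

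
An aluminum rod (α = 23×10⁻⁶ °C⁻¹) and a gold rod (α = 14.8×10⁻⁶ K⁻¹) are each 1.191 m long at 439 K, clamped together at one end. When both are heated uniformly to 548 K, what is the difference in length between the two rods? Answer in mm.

ΔT = 109 K
aluminum: ΔL = 23×10⁻⁶ × 1.191 m × 109 = 2.9858×10⁻³ m = 2.9858 mm
gold: ΔL = 14.8×10⁻⁶ × 1.191 m × 109 = 1.9213×10⁻³ m = 1.9213 mm
difference = 2.9858 − 1.9213 = 1.0645 mm

1.06 mm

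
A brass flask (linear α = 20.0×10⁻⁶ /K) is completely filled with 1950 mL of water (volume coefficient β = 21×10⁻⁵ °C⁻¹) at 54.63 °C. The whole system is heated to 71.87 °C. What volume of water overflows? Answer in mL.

The flask also expands: β_container ≈ 3α = 6.0×10⁻⁵ /K
Net overflow = V₀(β_liq − 3α_cont)ΔT
β − 3α = 2.10×10⁻⁴ − 6.0×10⁻⁵ = 1.50×10⁻⁴ /K; ΔT = 17.24 K
ΔV = 1950 × 1.50×10⁻⁴ × 17.24 = 5.04 mL

5.04 mL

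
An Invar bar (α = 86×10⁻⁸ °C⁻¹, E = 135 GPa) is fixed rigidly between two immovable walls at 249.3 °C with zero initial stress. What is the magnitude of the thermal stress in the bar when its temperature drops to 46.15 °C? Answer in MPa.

σ = 23.6 MPa

Fully constrained: the free strain ε = αΔT is blocked, so σ = Eε = EαΔT.
|ΔT| = 203.15 K
σ = 135×10⁹ × 86×10⁻⁸ × 203.15 = 2.36×10⁷ Pa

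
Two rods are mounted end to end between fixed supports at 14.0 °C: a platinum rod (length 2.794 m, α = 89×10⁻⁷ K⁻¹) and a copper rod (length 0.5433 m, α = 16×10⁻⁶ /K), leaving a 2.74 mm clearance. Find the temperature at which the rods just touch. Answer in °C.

T = 95.6 °C

Gap closes when ΔL₁ + ΔL₂ = 2.74 mm = 2.74×10⁻³ m
(α₁L₁ + α₂L₂)ΔT = g
α₁L₁ + α₂L₂ = 89×10⁻⁷×2.794 + 16×10⁻⁶×0.5433 = 3.35594×10⁻⁵ m/K
ΔT = 2.74×10⁻³ / 3.35594×10⁻⁵ = 81.646 K
T = 14.0 + 81.646 = 95.646 °C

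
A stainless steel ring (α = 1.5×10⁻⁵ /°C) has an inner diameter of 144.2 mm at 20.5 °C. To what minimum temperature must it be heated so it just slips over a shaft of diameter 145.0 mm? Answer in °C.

T = 390 °C

Required Δd = 145.0 − 144.2 = 0.8 mm
Δd = αd₀ΔT ⇒ ΔT = Δd/(αd₀) = 0.8 / (1.5×10⁻⁵ × 144.2) = 369.86 K
T_min = 20.5 + 369.86 = 390.36 °C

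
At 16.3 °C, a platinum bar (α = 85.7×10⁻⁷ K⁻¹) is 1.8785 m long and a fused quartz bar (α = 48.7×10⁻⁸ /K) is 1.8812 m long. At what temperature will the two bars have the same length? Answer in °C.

Equal length when α₁L₁ΔT − α₂L₂ΔT = L₂ − L₁ = 2.70×10⁻³ m
α₁L₁ = 1.6098745×10⁻⁵, α₂L₂ = 9.161444×10⁻⁷ → Δ(αL) = 1.51826006×10⁻⁵ m/K
ΔT = 2.70×10⁻³ / 1.51826006×10⁻⁵ = 177.835 K, so T = 16.3 + 177.835 = 194.135 °C

T = 194.1 °C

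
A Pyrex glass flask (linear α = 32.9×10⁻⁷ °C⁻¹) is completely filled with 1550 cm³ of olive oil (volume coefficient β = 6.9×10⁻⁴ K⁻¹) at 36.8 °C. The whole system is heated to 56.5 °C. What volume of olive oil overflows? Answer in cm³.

The flask also expands: β_container ≈ 3α = 9.87×10⁻⁶ /K
Net overflow = V₀(β_liq − 3α_cont)ΔT
β − 3α = 6.90×10⁻⁴ − 9.87×10⁻⁶ = 6.8013×10⁻⁴ /K; ΔT = 19.7 K
ΔV = 1550 × 6.8013×10⁻⁴ × 19.7 = 20.8 cm³

20.8 cm³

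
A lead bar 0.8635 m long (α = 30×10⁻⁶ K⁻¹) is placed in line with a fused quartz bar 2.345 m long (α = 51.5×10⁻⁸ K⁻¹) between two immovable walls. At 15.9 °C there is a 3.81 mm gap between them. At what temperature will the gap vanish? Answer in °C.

T = 156 °C

Gap closes when ΔL₁ + ΔL₂ = 3.81 mm = 3.81×10⁻³ m
(α₁L₁ + α₂L₂)ΔT = g
α₁L₁ + α₂L₂ = 30×10⁻⁶×0.8635 + 51.5×10⁻⁸×2.345 = 2.7112675×10⁻⁵ m/K
ΔT = 3.81×10⁻³ / 2.7112675×10⁻⁵ = 140.52 K
T = 15.9 + 140.52 = 156.42 °C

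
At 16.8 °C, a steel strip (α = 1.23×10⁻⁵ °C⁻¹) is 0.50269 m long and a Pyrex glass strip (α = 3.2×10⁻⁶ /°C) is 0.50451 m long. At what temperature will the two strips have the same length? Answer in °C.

L₁(1 + α₁ΔT) = L₂(1 + α₂ΔT) ⇒ ΔT = (L₂ − L₁)/(α₁L₁ − α₂L₂)
L₂ − L₁ = 0.50451 − 0.50269 = 1.82×10⁻³ m
α₁L₁ − α₂L₂ = 1.23×10⁻⁵×0.50269 − 3.2×10⁻⁶×0.50451 = 4.568655×10⁻⁶ m/K
ΔT = 1.82×10⁻³ / 4.568655×10⁻⁶ = 398.367 K
T = 16.8 + 398.367 = 415.167 °C

T = 415.2 °C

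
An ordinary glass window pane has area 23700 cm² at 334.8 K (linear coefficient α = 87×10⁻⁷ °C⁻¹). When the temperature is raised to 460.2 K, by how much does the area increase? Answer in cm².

Area coefficient ≈ 2α; |ΔT| = 125.4 K
ΔA = 2αA₀ΔT = 2(87×10⁻⁷)(23700)(125.4) = 51.7 cm²

ΔA = 51.7 cm²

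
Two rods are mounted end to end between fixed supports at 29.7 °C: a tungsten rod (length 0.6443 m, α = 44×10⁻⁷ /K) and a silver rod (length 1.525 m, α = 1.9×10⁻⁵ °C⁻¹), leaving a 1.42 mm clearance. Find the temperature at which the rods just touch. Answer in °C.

Gap closes when ΔL₁ + ΔL₂ = 1.42 mm = 1.42×10⁻³ m
(α₁L₁ + α₂L₂)ΔT = g
α₁L₁ + α₂L₂ = 44×10⁻⁷×0.6443 + 1.9×10⁻⁵×1.525 = 3.180992×10⁻⁵ m/K
ΔT = 1.42×10⁻³ / 3.180992×10⁻⁵ = 44.640 K
T = 29.7 + 44.640 = 74.340 °C

T = 74.3 °C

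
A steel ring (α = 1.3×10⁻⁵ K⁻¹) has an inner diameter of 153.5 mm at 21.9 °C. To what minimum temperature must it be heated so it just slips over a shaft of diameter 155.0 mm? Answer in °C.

T = 774 °C

Required Δd = 155.0 − 153.5 = 1.5 mm
Δd = αd₀ΔT ⇒ ΔT = Δd/(αd₀) = 1.5 / (1.3×10⁻⁵ × 153.5) = 751.69 K
T_min = 21.9 + 751.69 = 773.59 °C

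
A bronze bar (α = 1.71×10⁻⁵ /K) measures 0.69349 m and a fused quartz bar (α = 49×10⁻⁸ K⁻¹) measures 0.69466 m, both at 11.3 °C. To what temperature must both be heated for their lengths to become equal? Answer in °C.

T = 112.9 °C

L₁(1 + α₁ΔT) = L₂(1 + α₂ΔT) ⇒ ΔT = (L₂ − L₁)/(α₁L₁ − α₂L₂)
L₂ − L₁ = 0.69466 − 0.69349 = 1.17×10⁻³ m
α₁L₁ − α₂L₂ = 1.71×10⁻⁵×0.69349 − 49×10⁻⁸×0.69466 = 1.15182956×10⁻⁵ m/K
ΔT = 1.17×10⁻³ / 1.15182956×10⁻⁵ = 101.578 K
T = 11.3 + 101.578 = 112.878 °C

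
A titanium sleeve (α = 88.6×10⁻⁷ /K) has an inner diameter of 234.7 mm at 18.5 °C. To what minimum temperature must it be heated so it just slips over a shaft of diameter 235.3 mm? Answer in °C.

T = 307 °C

Required Δd = 235.3 − 234.7 = 0.6 mm
Δd = αd₀ΔT ⇒ ΔT = Δd/(αd₀) = 0.6 / (88.6×10⁻⁷ × 234.7) = 288.54 K
T_min = 18.5 + 288.54 = 307.04 °C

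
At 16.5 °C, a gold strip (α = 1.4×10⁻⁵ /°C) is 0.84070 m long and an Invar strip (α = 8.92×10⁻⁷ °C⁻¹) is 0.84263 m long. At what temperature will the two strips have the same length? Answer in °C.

L₁(1 + α₁ΔT) = L₂(1 + α₂ΔT) ⇒ ΔT = (L₂ − L₁)/(α₁L₁ − α₂L₂)
L₂ − L₁ = 0.84263 − 0.84070 = 1.93×10⁻³ m
α₁L₁ − α₂L₂ = 1.4×10⁻⁵×0.84070 − 8.92×10⁻⁷×0.84263 = 1.101817404×10⁻⁵ m/K
ΔT = 1.93×10⁻³ / 1.101817404×10⁻⁵ = 175.165 K
T = 16.5 + 175.165 = 191.665 °C

T = 191.7 °C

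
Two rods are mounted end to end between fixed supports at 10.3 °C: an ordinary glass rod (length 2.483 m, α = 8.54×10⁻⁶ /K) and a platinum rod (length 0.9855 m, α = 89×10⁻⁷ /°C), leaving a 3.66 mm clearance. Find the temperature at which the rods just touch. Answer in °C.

T = 132 °C

α₁L₁ = 2.120482×10⁻⁵ m/K, α₂L₂ = 8.77095×10⁻⁶ m/K → total 2.997577×10⁻⁵ m/K
ΔT = g/(α₁L₁+α₂L₂) = 3.66×10⁻³ / 2.997577×10⁻⁵ = 122.10 K
T = 10.3 + 122.10 = 132.40 °C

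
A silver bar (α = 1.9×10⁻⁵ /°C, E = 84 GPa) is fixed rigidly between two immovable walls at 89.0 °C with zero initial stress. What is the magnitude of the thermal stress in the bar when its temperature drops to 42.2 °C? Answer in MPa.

σ = 74.7 MPa

Fully constrained: the free strain ε = αΔT is blocked, so σ = Eε = EαΔT.
|ΔT| = 46.8 K
σ = 84.0×10⁹ × 1.9×10⁻⁵ × 46.8 = 7.47×10⁷ Pa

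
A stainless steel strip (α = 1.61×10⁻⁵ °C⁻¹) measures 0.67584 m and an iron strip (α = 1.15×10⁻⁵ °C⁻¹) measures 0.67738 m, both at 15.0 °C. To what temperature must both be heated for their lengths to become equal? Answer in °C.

L₁(1 + α₁ΔT) = L₂(1 + α₂ΔT) ⇒ ΔT = (L₂ − L₁)/(α₁L₁ − α₂L₂)
L₂ − L₁ = 0.67738 − 0.67584 = 1.54×10⁻³ m
α₁L₁ − α₂L₂ = 1.61×10⁻⁵×0.67584 − 1.15×10⁻⁵×0.67738 = 3.091154×10⁻⁶ m/K
ΔT = 1.54×10⁻³ / 3.091154×10⁻⁶ = 498.196 K
T = 15.0 + 498.196 = 513.196 °C

T = 513.2 °C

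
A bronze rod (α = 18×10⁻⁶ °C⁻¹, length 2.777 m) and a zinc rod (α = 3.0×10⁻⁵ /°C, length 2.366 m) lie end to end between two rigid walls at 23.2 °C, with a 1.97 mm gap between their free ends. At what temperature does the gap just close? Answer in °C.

α₁L₁ = 4.9986×10⁻⁵ m/K, α₂L₂ = 7.098×10⁻⁵ m/K → total 1.20966×10⁻⁴ m/K
ΔT = g/(α₁L₁+α₂L₂) = 1.97×10⁻³ / 1.20966×10⁻⁴ = 16.286 K
T = 23.2 + 16.286 = 39.486 °C

T = 39.5 °C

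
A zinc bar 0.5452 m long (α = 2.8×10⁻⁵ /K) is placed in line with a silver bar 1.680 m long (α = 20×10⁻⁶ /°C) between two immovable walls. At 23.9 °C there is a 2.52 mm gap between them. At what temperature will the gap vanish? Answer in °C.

T = 75.5 °C

Gap closes when ΔL₁ + ΔL₂ = 2.52 mm = 2.52×10⁻³ m
(α₁L₁ + α₂L₂)ΔT = g
α₁L₁ + α₂L₂ = 2.8×10⁻⁵×0.5452 + 20×10⁻⁶×1.680 = 4.88656×10⁻⁵ m/K
ΔT = 2.52×10⁻³ / 4.88656×10⁻⁵ = 51.570 K
T = 23.9 + 51.570 = 75.470 °C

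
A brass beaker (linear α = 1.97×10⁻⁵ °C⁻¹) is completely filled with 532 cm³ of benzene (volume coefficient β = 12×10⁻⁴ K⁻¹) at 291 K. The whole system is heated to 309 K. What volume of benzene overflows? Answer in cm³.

The beaker also expands: β_container ≈ 3α = 5.91×10⁻⁵ /K
Net overflow = V₀(β_liq − 3α_cont)ΔT
β − 3α = 1.20×10⁻³ − 5.91×10⁻⁵ = 1.1409×10⁻³ /K; ΔT = 18 K
ΔV = 532 × 1.1409×10⁻³ × 18 = 10.9 cm³

10.9 cm³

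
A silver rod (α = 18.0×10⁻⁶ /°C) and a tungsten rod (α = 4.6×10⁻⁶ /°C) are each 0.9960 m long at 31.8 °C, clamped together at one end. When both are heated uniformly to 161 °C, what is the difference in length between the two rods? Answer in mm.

1.72 mm

ΔT = 129.2 K
silver: ΔL = 18.0×10⁻⁶ × 0.9960 m × 129.2 = 2.3163×10⁻³ m = 2.3163 mm
tungsten: ΔL = 4.6×10⁻⁶ × 0.9960 m × 129.2 = 5.9194×10⁻⁴ m = 0.59194 mm
difference = 2.3163 − 0.59194 = 1.72436 mm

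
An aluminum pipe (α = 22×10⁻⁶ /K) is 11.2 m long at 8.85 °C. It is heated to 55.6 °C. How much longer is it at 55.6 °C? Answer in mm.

|ΔT| = |55.6 − 8.85| = 46.75 K
ΔL = αL₀ΔT = (22×10⁻⁶)(11.2)(46.75) = 1.15×10⁻² m

ΔL = 11.5 mm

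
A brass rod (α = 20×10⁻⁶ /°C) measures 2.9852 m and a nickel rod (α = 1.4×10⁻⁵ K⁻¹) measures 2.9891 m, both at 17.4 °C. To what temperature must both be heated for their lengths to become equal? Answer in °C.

L₁(1 + α₁ΔT) = L₂(1 + α₂ΔT) ⇒ ΔT = (L₂ − L₁)/(α₁L₁ − α₂L₂)
L₂ − L₁ = 2.9891 − 2.9852 = 3.90×10⁻³ m
α₁L₁ − α₂L₂ = 20×10⁻⁶×2.9852 − 1.4×10⁻⁵×2.9891 = 1.78566×10⁻⁵ m/K
ΔT = 3.90×10⁻³ / 1.78566×10⁻⁵ = 218.407 K
T = 17.4 + 218.407 = 235.807 °C

T = 235.8 °C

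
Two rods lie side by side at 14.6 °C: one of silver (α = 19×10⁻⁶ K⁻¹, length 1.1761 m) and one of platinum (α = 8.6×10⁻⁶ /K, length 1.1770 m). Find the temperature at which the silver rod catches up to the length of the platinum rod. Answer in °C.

T = 88.23 °C

L₁(1 + α₁ΔT) = L₂(1 + α₂ΔT) ⇒ ΔT = (L₂ − L₁)/(α₁L₁ − α₂L₂)
L₂ − L₁ = 1.1770 − 1.1761 = 9.00×10⁻⁴ m
α₁L₁ − α₂L₂ = 19×10⁻⁶×1.1761 − 8.6×10⁻⁶×1.1770 = 1.22237×10⁻⁵ m/K
ΔT = 9.00×10⁻⁴ / 1.22237×10⁻⁵ = 73.6275 K
T = 14.6 + 73.6275 = 88.2275 °C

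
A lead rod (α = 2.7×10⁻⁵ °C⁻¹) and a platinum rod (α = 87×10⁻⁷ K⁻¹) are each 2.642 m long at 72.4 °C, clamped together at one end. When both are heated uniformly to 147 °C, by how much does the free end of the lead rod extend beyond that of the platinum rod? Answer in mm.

3.61 mm

ΔT = 74.6 K
lead: ΔL = 2.7×10⁻⁵ × 2.642 m × 74.6 = 5.3215×10⁻³ m = 5.3215 mm
platinum: ΔL = 87×10⁻⁷ × 2.642 m × 74.6 = 1.7147×10⁻³ m = 1.7147 mm
difference = 5.3215 − 1.7147 = 3.6068 mm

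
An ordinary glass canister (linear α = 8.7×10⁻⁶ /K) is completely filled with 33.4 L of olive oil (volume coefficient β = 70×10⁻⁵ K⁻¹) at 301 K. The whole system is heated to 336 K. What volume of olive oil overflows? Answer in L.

0.788 L

The canister also expands: β_container ≈ 3α = 2.61×10⁻⁵ /K
Net overflow = V₀(β_liq − 3α_cont)ΔT
β − 3α = 7.00×10⁻⁴ − 2.61×10⁻⁵ = 6.739×10⁻⁴ /K; ΔT = 35 K
ΔV = 33.4 × 6.739×10⁻⁴ × 35 = 0.788 L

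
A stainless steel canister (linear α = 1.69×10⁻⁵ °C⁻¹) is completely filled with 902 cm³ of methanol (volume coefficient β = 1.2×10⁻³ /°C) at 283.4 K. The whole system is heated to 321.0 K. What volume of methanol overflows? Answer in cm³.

39.0 cm³

The canister also expands: β_container ≈ 3α = 5.07×10⁻⁵ /K
Net overflow = V₀(β_liq − 3α_cont)ΔT
β − 3α = 1.20×10⁻³ − 5.07×10⁻⁵ = 1.1493×10⁻³ /K; ΔT = 37.6 K
ΔV = 902 × 1.1493×10⁻³ × 37.6 = 39.0 cm³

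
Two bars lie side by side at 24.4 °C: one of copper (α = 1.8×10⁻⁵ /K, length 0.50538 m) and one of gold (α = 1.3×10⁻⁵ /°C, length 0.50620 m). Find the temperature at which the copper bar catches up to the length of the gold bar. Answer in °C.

T = 350.3 °C

Equal length when α₁L₁ΔT − α₂L₂ΔT = L₂ − L₁ = 8.20×10⁻⁴ m
α₁L₁ = 9.09684×10⁻⁶, α₂L₂ = 6.5806×10⁻⁶ → Δ(αL) = 2.51624×10⁻⁶ m/K
ΔT = 8.20×10⁻⁴ / 2.51624×10⁻⁶ = 325.883 K, so T = 24.4 + 325.883 = 350.283 °C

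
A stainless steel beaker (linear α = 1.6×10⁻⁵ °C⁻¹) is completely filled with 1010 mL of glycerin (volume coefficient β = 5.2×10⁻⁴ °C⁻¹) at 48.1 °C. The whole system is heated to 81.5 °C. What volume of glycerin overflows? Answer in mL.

The beaker also expands: β_container ≈ 3α = 4.8×10⁻⁵ /K
Net overflow = V₀(β_liq − 3α_cont)ΔT
β − 3α = 5.20×10⁻⁴ − 4.8×10⁻⁵ = 4.72×10⁻⁴ /K; ΔT = 33.4 K
ΔV = 1010 × 4.72×10⁻⁴ × 33.4 = 15.9 mL

15.9 mL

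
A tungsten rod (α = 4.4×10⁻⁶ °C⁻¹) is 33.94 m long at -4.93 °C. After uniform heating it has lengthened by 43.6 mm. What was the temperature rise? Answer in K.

ΔL = αL₀ΔT ⇒ ΔT = ΔL / (αL₀)
ΔT = 43.6×10⁻³ m / (4.4×10⁻⁶ × 33.94 m) = 291.96 K

ΔT = 292 K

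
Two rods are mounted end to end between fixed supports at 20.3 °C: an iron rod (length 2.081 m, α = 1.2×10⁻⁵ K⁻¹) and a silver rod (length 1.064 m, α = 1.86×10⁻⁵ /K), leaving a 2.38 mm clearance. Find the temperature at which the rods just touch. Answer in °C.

T = 73.5 °C

Gap closes when ΔL₁ + ΔL₂ = 2.38 mm = 2.38×10⁻³ m
(α₁L₁ + α₂L₂)ΔT = g
α₁L₁ + α₂L₂ = 1.2×10⁻⁵×2.081 + 1.86×10⁻⁵×1.064 = 4.47624×10⁻⁵ m/K
ΔT = 2.38×10⁻³ / 4.47624×10⁻⁵ = 53.170 K
T = 20.3 + 53.170 = 73.470 °C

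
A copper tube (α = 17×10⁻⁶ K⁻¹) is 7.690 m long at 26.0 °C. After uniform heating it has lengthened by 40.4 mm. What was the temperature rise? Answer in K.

ΔL = αL₀ΔT ⇒ ΔT = ΔL / (αL₀)
ΔT = 40.4×10⁻³ m / (17×10⁻⁶ × 7.690 m) = 309.03 K

ΔT = 309 K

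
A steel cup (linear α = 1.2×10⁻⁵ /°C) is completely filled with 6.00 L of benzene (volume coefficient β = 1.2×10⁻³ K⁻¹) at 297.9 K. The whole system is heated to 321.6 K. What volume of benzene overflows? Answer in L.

The cup also expands: β_container ≈ 3α = 3.6×10⁻⁵ /K
Net overflow = V₀(β_liq − 3α_cont)ΔT
β − 3α = 1.20×10⁻³ − 3.6×10⁻⁵ = 1.164×10⁻³ /K; ΔT = 23.7 K
ΔV = 6.00 × 1.164×10⁻³ × 23.7 = 0.166 L

0.166 L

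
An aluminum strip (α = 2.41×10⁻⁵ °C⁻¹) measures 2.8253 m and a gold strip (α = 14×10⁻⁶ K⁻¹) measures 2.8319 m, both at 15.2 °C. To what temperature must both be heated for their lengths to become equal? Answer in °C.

T = 247.2 °C

Equal length when α₁L₁ΔT − α₂L₂ΔT = L₂ − L₁ = 6.60×10⁻³ m
α₁L₁ = 6.808973×10⁻⁵, α₂L₂ = 3.96466×10⁻⁵ → Δ(αL) = 2.844313×10⁻⁵ m/K
ΔT = 6.60×10⁻³ / 2.844313×10⁻⁵ = 232.042 K, so T = 15.2 + 232.042 = 247.242 °C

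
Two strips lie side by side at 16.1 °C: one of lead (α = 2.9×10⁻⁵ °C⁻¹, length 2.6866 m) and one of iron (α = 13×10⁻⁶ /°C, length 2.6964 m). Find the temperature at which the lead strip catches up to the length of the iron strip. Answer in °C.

T = 244.8 °C

L₁(1 + α₁ΔT) = L₂(1 + α₂ΔT) ⇒ ΔT = (L₂ − L₁)/(α₁L₁ − α₂L₂)
L₂ − L₁ = 2.6964 − 2.6866 = 9.80×10⁻³ m
α₁L₁ − α₂L₂ = 2.9×10⁻⁵×2.6866 − 13×10⁻⁶×2.6964 = 4.28582×10⁻⁵ m/K
ΔT = 9.80×10⁻³ / 4.28582×10⁻⁵ = 228.661 K
T = 16.1 + 228.661 = 244.761 °C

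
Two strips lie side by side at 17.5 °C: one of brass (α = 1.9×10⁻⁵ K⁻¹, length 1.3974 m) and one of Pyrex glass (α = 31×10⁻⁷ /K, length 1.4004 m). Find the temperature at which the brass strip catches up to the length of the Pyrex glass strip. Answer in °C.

T = 152.6 °C

L₁(1 + α₁ΔT) = L₂(1 + α₂ΔT) ⇒ ΔT = (L₂ − L₁)/(α₁L₁ − α₂L₂)
L₂ − L₁ = 1.4004 − 1.3974 = 3.00×10⁻³ m
α₁L₁ − α₂L₂ = 1.9×10⁻⁵×1.3974 − 31×10⁻⁷×1.4004 = 2.220936×10⁻⁵ m/K
ΔT = 3.00×10⁻³ / 2.220936×10⁻⁵ = 135.078 K
T = 17.5 + 135.078 = 152.578 °C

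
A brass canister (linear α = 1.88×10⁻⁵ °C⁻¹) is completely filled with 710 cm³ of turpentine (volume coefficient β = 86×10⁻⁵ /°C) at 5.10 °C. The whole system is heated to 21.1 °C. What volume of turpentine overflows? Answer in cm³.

The canister also expands: β_container ≈ 3α = 5.64×10⁻⁵ /K
Net overflow = V₀(β_liq − 3α_cont)ΔT
β − 3α = 8.60×10⁻⁴ − 5.64×10⁻⁵ = 8.036×10⁻⁴ /K; ΔT = 16.00 K
ΔV = 710 × 8.036×10⁻⁴ × 16.00 = 9.13 cm³

9.13 cm³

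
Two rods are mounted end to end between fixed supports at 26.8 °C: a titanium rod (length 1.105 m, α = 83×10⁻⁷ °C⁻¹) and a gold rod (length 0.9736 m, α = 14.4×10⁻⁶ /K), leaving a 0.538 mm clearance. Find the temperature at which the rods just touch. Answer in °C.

α₁L₁ = 9.1715×10⁻⁶ m/K, α₂L₂ = 1.401984×10⁻⁵ m/K → total 2.319134×10⁻⁵ m/K
ΔT = g/(α₁L₁+α₂L₂) = 5.38×10⁻⁴ / 2.319134×10⁻⁵ = 23.198 K
T = 26.8 + 23.198 = 49.998 °C

T = 50.0 °C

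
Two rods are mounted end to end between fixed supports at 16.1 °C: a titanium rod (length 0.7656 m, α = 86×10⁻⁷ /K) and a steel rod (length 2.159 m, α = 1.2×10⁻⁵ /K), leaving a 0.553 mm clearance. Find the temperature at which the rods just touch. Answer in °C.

Gap closes when ΔL₁ + ΔL₂ = 0.553 mm = 5.53×10⁻⁴ m
(α₁L₁ + α₂L₂)ΔT = g
α₁L₁ + α₂L₂ = 86×10⁻⁷×0.7656 + 1.2×10⁻⁵×2.159 = 3.249216×10⁻⁵ m/K
ΔT = 5.53×10⁻⁴ / 3.249216×10⁻⁵ = 17.019 K
T = 16.1 + 17.019 = 33.119 °C

T = 33.1 °C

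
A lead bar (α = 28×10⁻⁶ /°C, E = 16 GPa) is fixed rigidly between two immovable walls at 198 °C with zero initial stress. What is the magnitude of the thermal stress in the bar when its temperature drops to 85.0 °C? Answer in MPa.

σ = 50.6 MPa

Fully constrained: the free strain ε = αΔT is blocked, so σ = Eε = EαΔT.
|ΔT| = 113.0 K
σ = 16.0×10⁹ × 28×10⁻⁶ × 113.0 = 5.06×10⁷ Pa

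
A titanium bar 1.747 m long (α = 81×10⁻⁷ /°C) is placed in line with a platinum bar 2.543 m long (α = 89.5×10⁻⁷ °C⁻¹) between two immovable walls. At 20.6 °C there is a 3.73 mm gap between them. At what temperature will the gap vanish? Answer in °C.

Gap closes when ΔL₁ + ΔL₂ = 3.73 mm = 3.73×10⁻³ m
(α₁L₁ + α₂L₂)ΔT = g
α₁L₁ + α₂L₂ = 81×10⁻⁷×1.747 + 89.5×10⁻⁷×2.543 = 3.691055×10⁻⁵ m/K
ΔT = 3.73×10⁻³ / 3.691055×10⁻⁵ = 101.06 K
T = 20.6 + 101.06 = 121.66 °C

T = 122 °C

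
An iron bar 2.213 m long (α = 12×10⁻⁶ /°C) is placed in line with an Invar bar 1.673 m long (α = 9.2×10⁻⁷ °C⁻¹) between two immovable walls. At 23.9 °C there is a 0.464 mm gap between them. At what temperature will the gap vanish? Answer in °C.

T = 40.4 °C

Gap closes when ΔL₁ + ΔL₂ = 0.464 mm = 4.64×10⁻⁴ m
(α₁L₁ + α₂L₂)ΔT = g
α₁L₁ + α₂L₂ = 12×10⁻⁶×2.213 + 9.2×10⁻⁷×1.673 = 2.809516×10⁻⁵ m/K
ΔT = 4.64×10⁻⁴ / 2.809516×10⁻⁵ = 16.515 K
T = 23.9 + 16.515 = 40.415 °C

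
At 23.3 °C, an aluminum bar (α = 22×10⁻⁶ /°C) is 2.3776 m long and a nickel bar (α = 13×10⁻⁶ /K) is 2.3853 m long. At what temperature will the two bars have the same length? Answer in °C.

Equal length when α₁L₁ΔT − α₂L₂ΔT = L₂ − L₁ = 7.70×10⁻³ m
α₁L₁ = 5.23072×10⁻⁵, α₂L₂ = 3.10089×10⁻⁵ → Δ(αL) = 2.12983×10⁻⁵ m/K
ΔT = 7.70×10⁻³ / 2.12983×10⁻⁵ = 361.531 K, so T = 23.3 + 361.531 = 384.831 °C

T = 384.8 °C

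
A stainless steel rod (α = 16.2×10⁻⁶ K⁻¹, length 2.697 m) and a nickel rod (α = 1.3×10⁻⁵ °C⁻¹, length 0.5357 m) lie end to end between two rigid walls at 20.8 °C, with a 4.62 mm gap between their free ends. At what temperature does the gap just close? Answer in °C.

T = 112 °C

α₁L₁ = 4.36914×10⁻⁵ m/K, α₂L₂ = 6.9641×10⁻⁶ m/K → total 5.06555×10⁻⁵ m/K
ΔT = g/(α₁L₁+α₂L₂) = 4.62×10⁻³ / 5.06555×10⁻⁵ = 91.20 K
T = 20.8 + 91.20 = 112.00 °C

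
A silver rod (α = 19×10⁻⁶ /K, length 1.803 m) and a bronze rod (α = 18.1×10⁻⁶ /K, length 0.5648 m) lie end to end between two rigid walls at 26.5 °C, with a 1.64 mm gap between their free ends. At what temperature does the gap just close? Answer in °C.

α₁L₁ = 3.4257×10⁻⁵ m/K, α₂L₂ = 1.022288×10⁻⁵ m/K → total 4.447988×10⁻⁵ m/K
ΔT = g/(α₁L₁+α₂L₂) = 1.64×10⁻³ / 4.447988×10⁻⁵ = 36.871 K
T = 26.5 + 36.871 = 63.371 °C

T = 63.4 °C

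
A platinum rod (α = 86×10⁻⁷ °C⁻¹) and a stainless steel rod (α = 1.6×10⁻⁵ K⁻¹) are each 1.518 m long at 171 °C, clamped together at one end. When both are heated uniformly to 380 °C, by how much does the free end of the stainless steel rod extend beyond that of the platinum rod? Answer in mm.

2.35 mm

ΔT = 209 K
platinum: ΔL = 86×10⁻⁷ × 1.518 m × 209 = 2.7285×10⁻³ m = 2.7285 mm
stainless steel: ΔL = 1.6×10⁻⁵ × 1.518 m × 209 = 5.0762×10⁻³ m = 5.0762 mm
difference = 5.0762 − 2.7285 = 2.3477 mm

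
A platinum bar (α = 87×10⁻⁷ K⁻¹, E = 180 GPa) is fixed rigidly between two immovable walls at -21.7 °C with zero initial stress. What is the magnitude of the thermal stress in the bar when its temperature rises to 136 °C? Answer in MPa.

Fully constrained: the free strain ε = αΔT is blocked, so σ = Eε = EαΔT.
|ΔT| = 157.7 K
σ = 180×10⁹ × 87×10⁻⁷ × 157.7 = 2.47×10⁸ Pa

σ = 247 MPa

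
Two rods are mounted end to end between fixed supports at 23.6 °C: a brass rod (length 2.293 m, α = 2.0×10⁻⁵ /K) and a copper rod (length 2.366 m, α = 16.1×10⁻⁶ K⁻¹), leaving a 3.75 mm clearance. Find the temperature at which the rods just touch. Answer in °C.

Gap closes when ΔL₁ + ΔL₂ = 3.75 mm = 3.75×10⁻³ m
(α₁L₁ + α₂L₂)ΔT = g
α₁L₁ + α₂L₂ = 2.0×10⁻⁵×2.293 + 16.1×10⁻⁶×2.366 = 8.39526×10⁻⁵ m/K
ΔT = 3.75×10⁻³ / 8.39526×10⁻⁵ = 44.668 K
T = 23.6 + 44.668 = 68.268 °C

T = 68.3 °C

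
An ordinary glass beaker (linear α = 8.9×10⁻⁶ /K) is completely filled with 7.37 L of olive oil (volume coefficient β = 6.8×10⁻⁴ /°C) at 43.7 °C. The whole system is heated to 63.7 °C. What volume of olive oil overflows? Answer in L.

The beaker also expands: β_container ≈ 3α = 2.67×10⁻⁵ /K
Net overflow = V₀(β_liq − 3α_cont)ΔT
β − 3α = 6.80×10⁻⁴ − 2.67×10⁻⁵ = 6.533×10⁻⁴ /K; ΔT = 20.0 K
ΔV = 7.37 × 6.533×10⁻⁴ × 20.0 = 0.0963 L

0.0963 L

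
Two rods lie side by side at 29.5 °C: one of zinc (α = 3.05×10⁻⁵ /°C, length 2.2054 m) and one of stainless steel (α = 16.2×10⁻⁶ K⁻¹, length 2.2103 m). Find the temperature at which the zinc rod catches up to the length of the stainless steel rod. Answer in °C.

Equal length when α₁L₁ΔT − α₂L₂ΔT = L₂ − L₁ = 4.90×10⁻³ m
α₁L₁ = 6.72647×10⁻⁵, α₂L₂ = 3.580686×10⁻⁵ → Δ(αL) = 3.145784×10⁻⁵ m/K
ΔT = 4.90×10⁻³ / 3.145784×10⁻⁵ = 155.764 K, so T = 29.5 + 155.764 = 185.264 °C

T = 185.3 °C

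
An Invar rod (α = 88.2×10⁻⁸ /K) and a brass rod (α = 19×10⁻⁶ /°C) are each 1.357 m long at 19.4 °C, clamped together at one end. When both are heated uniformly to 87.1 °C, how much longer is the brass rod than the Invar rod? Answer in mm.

ΔT = 67.7 K
Invar: ΔL = 88.2×10⁻⁸ × 1.357 m × 67.7 = 8.1028×10⁻⁵ m = 0.081028 mm
brass: ΔL = 19×10⁻⁶ × 1.357 m × 67.7 = 1.7455×10⁻³ m = 1.7455 mm
difference = 1.7455 − 0.081028 = 1.664472 mm

1.66 mm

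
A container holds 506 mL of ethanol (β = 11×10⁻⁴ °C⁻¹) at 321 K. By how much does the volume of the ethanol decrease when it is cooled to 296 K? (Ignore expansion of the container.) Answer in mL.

|ΔT| = |296 − 321| = 25 K
ΔV = βV₀ΔT = (11×10⁻⁴)(506)(25) = 13.9 mL

ΔV = 13.9 mL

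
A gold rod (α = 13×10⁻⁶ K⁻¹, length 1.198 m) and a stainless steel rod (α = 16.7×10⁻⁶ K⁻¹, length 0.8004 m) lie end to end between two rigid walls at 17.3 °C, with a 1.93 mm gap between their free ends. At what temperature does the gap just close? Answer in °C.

α₁L₁ = 1.5574×10⁻⁵ m/K, α₂L₂ = 1.336668×10⁻⁵ m/K → total 2.894068×10⁻⁵ m/K
ΔT = g/(α₁L₁+α₂L₂) = 1.93×10⁻³ / 2.894068×10⁻⁵ = 66.688 K
T = 17.3 + 66.688 = 83.988 °C

T = 84.0 °C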